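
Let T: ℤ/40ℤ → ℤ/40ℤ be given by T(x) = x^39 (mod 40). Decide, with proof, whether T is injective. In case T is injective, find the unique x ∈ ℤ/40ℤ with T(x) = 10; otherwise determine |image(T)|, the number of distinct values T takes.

25

T(0) = 0^39 = 0.
T(10): Repeated squaring mod 40: 10^1 ≡ 10, 10^2 ≡ 10² = 100 ≡ 20, 10^4 ≡ 20² = 400 ≡ 0, 10^8 ≡ 0² = 0, 10^16 ≡ 0² = 0, 10^32 ≡ 0² = 0. Since 39 = 32 + 4 + 2 + 1, 10^39 ≡ 0·0·20·10: 0·0 = 0, then 0·20 = 0, then 0·10 = 0. So 10^39 ≡ 0 (mod 40).
So T(0) = T(10) = 0 while 0 ≠ 10, hence T is not injective.
Since T is not injective, we determine |image(T)|. Computing x^39 mod 40 for each x (by repeated squaring, reducing mod 40 at every step), the values T(0), T(1), …, T(39) are: 0, 1, 8, 27, 24, 5, 16, 23, 32, 9, 0, 11, 8, 37, 24, 15, 16, 33, 32, 19, 0, 21, 8, 7, 24, 25, 16, 3, 32, 29, 0, 31, 8, 17, 24, 35, 16, 13, 32, 39.
The distinct values are {0, 1, 3, 5, 7, 8, 9, 11, 13, 15, 16, 17, 19, 21, 23, 24, 25, 27, 29, 31, 32, 33, 35, 37, 39}; there are 25 of them.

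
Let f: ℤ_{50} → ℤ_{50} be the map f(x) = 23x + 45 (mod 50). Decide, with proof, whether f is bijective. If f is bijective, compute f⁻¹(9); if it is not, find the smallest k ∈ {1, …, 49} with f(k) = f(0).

18

If f(u) = f(v), then 23u ≡ 23v (mod 50). Because gcd(23, 50) = 1, we may cancel 23 to get u ≡ v (mod 50).
We now compute 23⁻¹ mod 50 explicitly. Euclid's algorithm: 50 = 2·23 + 4, 23 = 5·4 + 3, 4 = 1·3 + 1; back-substituting gives 1 = 37·23 − 17·50, so 23⁻¹ ≡ 37 (mod 50).
Then y ↦ 37(y − 45) is a two-sided inverse to f, so every y ∈ ℤ_{50} has a preimage.
Therefore f is bijective.
Since f is bijective, we find f⁻¹(9): we need 23x ≡ 9 − 45 ≡ 14 (mod 50). Using 23⁻¹ = 37: x ≡ 37·14 = 518 = 10·50 + 18, so x = 18.
Check: f(18) = 23·18 + 45 = 459 = 9·50 + 9 ≡ 9 (mod 50).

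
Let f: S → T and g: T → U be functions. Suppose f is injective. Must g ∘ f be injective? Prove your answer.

not injective

No. Take S = T = U = {1, 2}, f = identity (injective), and g(x) = 1 for every x.
Then (g ∘ f)(1) = 1 = (g ∘ f)(2) with 1 ≠ 2, so g ∘ f is not injective.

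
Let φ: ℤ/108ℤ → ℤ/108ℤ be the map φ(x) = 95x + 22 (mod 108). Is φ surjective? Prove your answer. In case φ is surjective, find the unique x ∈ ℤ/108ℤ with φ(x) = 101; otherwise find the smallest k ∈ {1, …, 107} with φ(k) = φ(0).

77

Since gcd(95, 108) = 1, 95 is invertible modulo 108. Euclid's algorithm: 108 = 1·95 + 13, 95 = 7·13 + 4, 13 = 3·4 + 1; back-substituting gives 1 = 83·95 − 73·108, so 95⁻¹ ≡ 83 (mod 108).
Then y ↦ 83(y − 22) is a two-sided inverse to φ, so every y ∈ ℤ/108ℤ has a preimage.
Therefore φ is surjective.
Since φ is surjective, we compute φ⁻¹(101): solve 95x + 22 ≡ 101 (mod 108), i.e. 95x ≡ 79 (mod 108).
Multiplying by 95⁻¹ = 83 gives x ≡ 83·79 = 6557 = 60·108 + 77 ≡ 77 (mod 108).
Check: φ(77) = 95·77 + 22 = 7337 = 67·108 + 101 ≡ 101 (mod 108).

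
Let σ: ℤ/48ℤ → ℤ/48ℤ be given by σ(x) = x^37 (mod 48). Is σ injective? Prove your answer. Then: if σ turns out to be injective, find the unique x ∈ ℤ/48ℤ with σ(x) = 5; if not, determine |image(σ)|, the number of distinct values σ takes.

27

σ(0) = 0^37 = 0.
σ(6): Repeated squaring mod 48: 6^1 ≡ 6, 6^2 ≡ 6² = 36, 6^4 ≡ 36² = 1296 ≡ 0, 6^8 ≡ 0² = 0, 6^16 ≡ 0² = 0, 6^32 ≡ 0² = 0. Since 37 = 32 + 4 + 1, 6^37 ≡ 0·0·6: 0·0 = 0, then 0·6 = 0. So 6^37 ≡ 0 (mod 48).
So σ(0) = σ(6) = 0 while 0 ≠ 6, therefore σ is not injective.
Since σ is not injective, we determine |image(σ)|. Computing x^37 mod 48 for each x (by repeated squaring, reducing mod 48 at every step), the values σ(0), σ(1), …, σ(47) are: 0, 1, 32, 3, 16, 5, 0, 7, 32, 9, 16, 11, 0, 13, 32, 15, 16, 17, 0, 19, 32, 21, 16, 23, 0, 25, 32, 27, 16, 29, 0, 31, 32, 33, 16, 35, 0, 37, 32, 39, 16, 41, 0, 43, 32, 45, 16, 47.
The distinct values are {0, 1, 3, 5, 7, 9, 11, 13, 15, 16, 17, 19, 21, 23, 25, 27, 29, 31, 32, 33, 35, 37, 39, 41, 43, 45, 47}; there are 27 of them.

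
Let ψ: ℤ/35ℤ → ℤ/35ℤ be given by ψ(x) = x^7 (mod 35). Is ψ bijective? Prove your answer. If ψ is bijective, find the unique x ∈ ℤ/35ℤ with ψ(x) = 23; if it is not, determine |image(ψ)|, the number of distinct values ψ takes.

Computing x^7 mod 35 for each x (by repeated squaring, reducing mod 35 at every step), the values ψ(0), ψ(1), …, ψ(34) are: 0, 1, 23, 17, 4, 5, 6, 28, 22, 9, 10, 11, 33, 27, 14, 15, 16, 3, 32, 19, 20, 21, 8, 2, 24, 25, 26, 13, 7, 29, 30, 31, 18, 12, 34.
Every element of ℤ/35ℤ appears exactly once in this list, so ψ is a bijection, and in particular bijective.
Since ψ is bijective, we read off the preimage of 23 from the same table: ψ(2) = 23, so ψ⁻¹(23) = 2.

2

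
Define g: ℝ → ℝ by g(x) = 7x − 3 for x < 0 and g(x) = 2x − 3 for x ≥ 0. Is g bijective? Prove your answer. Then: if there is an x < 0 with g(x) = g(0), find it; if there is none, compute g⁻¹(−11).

Both pieces are strictly increasing (slopes 7 and 2), so each is injective on its own interval.
The left piece maps (−∞, 0) onto (−∞, −3); the right piece maps [0, ∞) onto [−3, ∞).
Since −3 = −3, the images partition ℝ: g is injective and surjective, hence bijective.
Because the two images are disjoint, no x < 0 has g(x) = g(0), so we compute g⁻¹(−11): −11 lies in (−∞, −3), so solve 7x − 3 = −11: x = (−11 + 3)/7 = −8/7.

-8/7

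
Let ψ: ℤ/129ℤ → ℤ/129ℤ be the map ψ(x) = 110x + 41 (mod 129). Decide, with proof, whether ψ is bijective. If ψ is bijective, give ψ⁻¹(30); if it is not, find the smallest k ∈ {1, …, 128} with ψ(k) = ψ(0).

116

Suppose ψ(x_1) = ψ(x_2) in ℤ/129ℤ. Then 110x_1 + 41 ≡ 110x_2 + 41 (mod 129), hence 110(x_1 − x_2) ≡ 0 (mod 129).
Since gcd(110, 129) = 1, 110 is invertible modulo 129, thus x_1 − x_2 ≡ 0 (mod 129), i.e. x_1 = x_2.
We now compute 110⁻¹ mod 129 explicitly. Euclid's algorithm: 129 = 1·110 + 19, 110 = 5·19 + 15, 19 = 1·15 + 4, 15 = 3·4 + 3, 4 = 1·3 + 1; back-substituting gives 1 = 95·110 − 81·129, so 110⁻¹ ≡ 95 (mod 129).
For any y ∈ ℤ/129ℤ, x = 95(y − 41) mod 129 satisfies ψ(x) = 110·95(y − 41) + 41 ≡ y (since 110·95 ≡ 1 mod 129). So every y has a preimage.
Hence ψ is bijective.
Since ψ is bijective, we compute ψ⁻¹(30): solve 110x + 41 ≡ 30 (mod 129), i.e. 110x ≡ 118 (mod 129).
Multiplying by 110⁻¹ = 95 gives x ≡ 95·118 = 11210 = 86·129 + 116 ≡ 116 (mod 129).
Check: ψ(116) = 110·116 + 41 = 12801 = 99·129 + 30 ≡ 30 (mod 129).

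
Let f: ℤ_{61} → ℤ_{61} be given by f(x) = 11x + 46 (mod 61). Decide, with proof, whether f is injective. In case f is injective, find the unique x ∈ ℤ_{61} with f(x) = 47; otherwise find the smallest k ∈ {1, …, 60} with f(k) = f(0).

50

If f(x_1) = f(x_2), then 11x_1 ≡ 11x_2 (mod 61). Because gcd(11, 61) = 1, we may cancel 11 to get x_1 ≡ x_2 (mod 61).
Therefore f is injective.
We now compute 11⁻¹ mod 61 explicitly. Euclid's algorithm: 61 = 5·11 + 6, 11 = 1·6 + 5, 6 = 1·5 + 1; back-substituting gives 1 = 50·11 − 9·61, so 11⁻¹ ≡ 50 (mod 61).
Since f is injective, we find f⁻¹(47): we need 11x ≡ 47 − 46 ≡ 1 (mod 61). Using 11⁻¹ = 50: x ≡ 50·1 = 50, so x = 50.
Check: f(50) = 11·50 + 46 = 596 = 9·61 + 47 ≡ 47 (mod 61).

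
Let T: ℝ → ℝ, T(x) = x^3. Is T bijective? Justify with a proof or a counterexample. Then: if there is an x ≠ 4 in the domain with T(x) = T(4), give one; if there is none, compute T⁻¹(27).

On ℝ, x ↦ x^3 is strictly increasing (injective) and for any y ∈ ℝ the 3rd root y^{1/3} lies in ℝ (surjective). So T is bijective.
Since x ↦ x^3 is strictly increasing on ℝ, it is injective there, so no x ≠ 4 in the domain has T(x) = T(4). We therefore compute T⁻¹(27) = 27^{1/3} = 3 (indeed 3^3 = 27).

3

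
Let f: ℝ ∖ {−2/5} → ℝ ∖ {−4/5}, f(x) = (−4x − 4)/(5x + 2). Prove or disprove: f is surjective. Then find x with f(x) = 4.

For any y ≠ −4/5, solving y(5x + 2) = −4x − 4 for x gives a well-defined x ≠ −2/5. So f is surjective.
Solving f(x) = 4: cross-multiplying gives −4x − 4 = 4(5x + 2), which rearranges to −24x = 12, so x = −1/2.

-1/2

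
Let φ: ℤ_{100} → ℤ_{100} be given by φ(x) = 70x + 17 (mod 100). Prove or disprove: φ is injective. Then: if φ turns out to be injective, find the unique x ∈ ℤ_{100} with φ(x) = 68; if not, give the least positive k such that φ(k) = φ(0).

10

Recall: injectivity means: for all x_1, x_2 in the domain, φ(x_1) = φ(x_2) implies x_1 = x_2.
We have gcd(70, 100) = 10 > 1. Taking x_1 = 0 and x_2 = 10: φ(0) = 17 and φ(10) = 70·10 + 17 = 717 ≡ 17 (mod 100).
So φ(0) = φ(10) while 0 ≠ 10, thus φ is not injective.
Since φ is not injective, we find the least positive k with φ(k) = φ(0): this means 70k ≡ 0 (mod 100), i.e. 100 ∣ 70k. Since gcd(70, 100) = 10, dividing through by 10 this holds exactly when 10 ∣ 7k, and as gcd(7, 10) = 1, exactly when 10 ∣ k.
The smallest positive such k is 10.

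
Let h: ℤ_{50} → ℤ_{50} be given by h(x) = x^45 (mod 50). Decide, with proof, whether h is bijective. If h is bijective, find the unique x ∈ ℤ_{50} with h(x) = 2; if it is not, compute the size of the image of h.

10

h(0) = 0^45 = 0.
h(10): Repeated squaring mod 50: 10^1 ≡ 10, 10^2 ≡ 10² = 100 ≡ 0, 10^4 ≡ 0² = 0, 10^8 ≡ 0² = 0, 10^16 ≡ 0² = 0, 10^32 ≡ 0² = 0. Since 45 = 32 + 8 + 4 + 1, 10^45 ≡ 0·0·0·10: 0·0 = 0, then 0·0 = 0, then 0·10 = 0. So 10^45 ≡ 0 (mod 50).
So h(0) = h(10) = 0 while 0 ≠ 10, hence h is not injective, hence not bijective.
Since h is not bijective, we determine |image(h)|. Computing x^45 mod 50 for each x (by repeated squaring, reducing mod 50 at every step), the values h(0), h(1), …, h(49) are: 0, 1, 32, 43, 24, 25, 26, 7, 18, 49, 0, 1, 32, 43, 24, 25, 26, 7, 18, 49, 0, 1, 32, 43, 24, 25, 26, 7, 18, 49, 0, 1, 32, 43, 24, 25, 26, 7, 18, 49, 0, 1, 32, 43, 24, 25, 26, 7, 18, 49.
The distinct values are {0, 1, 7, 18, 24, 25, 26, 32, 43, 49}; there are 10 of them.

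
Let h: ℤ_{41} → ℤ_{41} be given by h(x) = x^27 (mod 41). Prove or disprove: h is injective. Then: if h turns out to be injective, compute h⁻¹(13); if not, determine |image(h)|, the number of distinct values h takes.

24

Since 41 is prime, the nonzero elements of ℤ_{41} form a cyclic group of order 40.
As gcd(27, 40) = 1, raising to the 27th power is a bijection on this group: if x_1^27 ≡ x_2^27 then (x_1x_2^{−1})^27 = 1, and the only element of order dividing gcd(27, 40) = 1 is 1, so x_1 = x_2.
With h(0) = 0 this makes h injective on all of ℤ_{41}, hence bijective (finite equal-size domain and codomain). In particular h is injective.
Since h is injective, we find the preimage of 13. The inverse of x ↦ x^27 on (ℤ_{41})^× is x ↦ x^3, because 27·3 = 81 = 2·40 + 1 ≡ 1 (mod 40) and x^{40} = 1 for x ≠ 0 (Fermat). So h⁻¹(13) = 13^3 mod 41.
Repeated squaring mod 41: 13^1 ≡ 13, 13^2 ≡ 13² = 169 ≡ 5. Since 3 = 2 + 1, 13^3 ≡ 5·13: 5·13 = 65 ≡ 24. So 13^3 ≡ 24 (mod 41).
Hence h⁻¹(13) = 24.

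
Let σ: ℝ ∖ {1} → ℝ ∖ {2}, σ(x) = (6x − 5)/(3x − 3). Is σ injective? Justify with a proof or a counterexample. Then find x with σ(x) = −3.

Suppose σ(s) = σ(t). Cross-multiplying: (6s − 5)(3t − 3) = (6t − 5)(3s − 3).
Expanding both sides and cancelling the symmetric terms leaves −3·(s − t) = 0. Since −3 ≠ 0, s = t. Thus σ is injective.
Solving σ(x) = −3: cross-multiplying gives 6x − 5 = −3(3x − 3), which rearranges to 15x = 14, so x = 14/15.

14/15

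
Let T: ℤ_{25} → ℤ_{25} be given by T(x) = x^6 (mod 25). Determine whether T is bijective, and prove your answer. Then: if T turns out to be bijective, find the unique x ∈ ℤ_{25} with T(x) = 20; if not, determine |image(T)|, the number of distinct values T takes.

T(0) = 0^6 = 0.
T(5): Repeated squaring mod 25: 5^1 ≡ 5, 5^2 ≡ 5² = 25 ≡ 0, 5^4 ≡ 0² = 0. Since 6 = 4 + 2, 5^6 ≡ 0·0: 0·0 = 0. So 5^6 ≡ 0 (mod 25).
So T(0) = T(5) = 0 while 0 ≠ 5, therefore T is not injective, hence not bijective.
Since T is not bijective, we determine |image(T)|. Computing x^6 mod 25 for each x (by repeated squaring, reducing mod 25 at every step), the values T(0), T(1), …, T(24) are: 0, 1, 14, 4, 21, 0, 6, 24, 19, 16, 0, 11, 9, 9, 11, 0, 16, 19, 24, 6, 0, 21, 4, 14, 1.
The distinct values are {0, 1, 4, 6, 9, 11, 14, 16, 19, 21, 24}; there are 11 of them.

11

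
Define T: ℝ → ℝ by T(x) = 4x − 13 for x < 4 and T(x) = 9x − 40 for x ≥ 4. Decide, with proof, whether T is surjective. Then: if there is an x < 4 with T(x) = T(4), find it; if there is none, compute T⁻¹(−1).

Both pieces are strictly increasing (slopes 4 and 9), so each is injective on its own interval.
The left piece maps (−∞, 4) onto (−∞, 3); the right piece maps [4, ∞) onto [−4, ∞).
The union (−∞, 3) ∪ [−4, ∞) covers ℝ, so T is surjective.
For the follow-up: the images overlap, so an x < 4 with T(x) = T(4) exists. T(4) = −4; solving 4x − 13 = −4 for x < 4 gives x = (−4 + 13)/4 = 9/4.

9/4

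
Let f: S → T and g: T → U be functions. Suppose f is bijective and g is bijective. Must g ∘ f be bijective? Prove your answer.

Injectivity: if g(f(x_1)) = g(f(x_2)) then f(x_1) = f(x_2) (g injective) so x_1 = x_2 (f injective).
Surjectivity: for c ∈ U pick b with g(b) = c, then a with f(a) = b; then (g ∘ f)(a) = c.
So g ∘ f is bijective.

bijective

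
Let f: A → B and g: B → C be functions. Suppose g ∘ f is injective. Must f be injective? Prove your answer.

Suppose f(a) = f(b). Applying g: (g ∘ f)(a) = (g ∘ f)(b). Since g ∘ f is injective, a = b. Hence f is injective.

injective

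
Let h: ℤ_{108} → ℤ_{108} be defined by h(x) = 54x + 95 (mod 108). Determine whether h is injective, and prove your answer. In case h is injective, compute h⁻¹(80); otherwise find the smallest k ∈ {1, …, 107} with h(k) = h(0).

2

We have gcd(54, 108) = 54 > 1. Taking x_1 = 0 and x_2 = 2: h(0) = 95 and h(2) = 54·2 + 95 = 203 ≡ 95 (mod 108).
So h(0) = h(2) while 0 ≠ 2, thus h is not injective.
Since h is not injective, we find the least positive k with h(k) = h(0): this means 54k ≡ 0 (mod 108), i.e. 108 ∣ 54k. Since gcd(54, 108) = 54, dividing through by 54 this holds exactly when 2 ∣ k.
The smallest positive such k is 2.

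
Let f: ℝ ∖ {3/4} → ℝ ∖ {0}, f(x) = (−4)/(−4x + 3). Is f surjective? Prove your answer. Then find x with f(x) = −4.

For any y ≠ 0, solving y(−4x + 3) = −4 for x gives a well-defined x ≠ 3/4. So f is surjective.
Solving f(x) = −4: cross-multiplying gives −4 = −4(−4x + 3), which rearranges to −16x = −8, so x = 1/2.

1/2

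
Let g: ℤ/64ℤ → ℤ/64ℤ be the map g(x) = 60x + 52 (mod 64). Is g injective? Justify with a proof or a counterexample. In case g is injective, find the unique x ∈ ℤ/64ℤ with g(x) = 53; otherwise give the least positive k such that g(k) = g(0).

16

We have gcd(60, 64) = 4 > 1. Taking a = 0 and b = 16: g(0) = 52 and g(16) = 60·16 + 52 = 1012 ≡ 52 (mod 64).
So g(0) = g(16) while 0 ≠ 16, hence g is not injective.
Since g is not injective, we find the least positive k with g(k) = g(0): this means 60k ≡ 0 (mod 64), i.e. 64 ∣ 60k. Since gcd(60, 64) = 4, dividing through by 4 this holds exactly when 16 ∣ 15k, and as gcd(15, 16) = 1, exactly when 16 ∣ k.
The smallest positive such k is 16.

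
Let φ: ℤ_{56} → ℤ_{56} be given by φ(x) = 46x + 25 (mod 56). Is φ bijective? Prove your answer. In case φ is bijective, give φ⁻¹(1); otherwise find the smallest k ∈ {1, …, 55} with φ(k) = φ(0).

We have gcd(46, 56) = 2 > 1. Taking a = 0 and b = 28: φ(0) = 25 and φ(28) = 46·28 + 25 = 1313 ≡ 25 (mod 56).
So φ(0) = φ(28) while 0 ≠ 28, so φ is not injective, hence not bijective.
Since φ is not bijective, we find the least positive k with φ(k) = φ(0): this means 46k ≡ 0 (mod 56), i.e. 56 ∣ 46k. Since gcd(46, 56) = 2, dividing through by 2 this holds exactly when 28 ∣ 23k, and as gcd(23, 28) = 1, exactly when 28 ∣ k.
The smallest positive such k is 28.

28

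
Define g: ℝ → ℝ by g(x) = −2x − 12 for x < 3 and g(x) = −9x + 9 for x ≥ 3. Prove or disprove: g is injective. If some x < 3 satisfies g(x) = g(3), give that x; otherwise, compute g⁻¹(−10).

Both pieces are strictly decreasing (slopes −2 and −9), so each is injective on its own interval.
The left piece maps (−∞, 3) onto (−18, ∞); the right piece maps [3, ∞) onto (−∞, −18].
These images are disjoint, so no value is attained by both pieces. Therefore g is injective.
Because the two images are disjoint, no x < 3 has g(x) = g(3), so we compute g⁻¹(−10): −10 lies in (−18, ∞), so solve −2x − 12 = −10: x = (−10 + 12)/(−2) = −1.

-1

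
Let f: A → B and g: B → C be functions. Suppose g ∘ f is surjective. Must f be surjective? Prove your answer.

not surjective

No. Take A = {0, 1, 2}, B = {0, 1, 2, 3, 4}, C = {0}, f(a) = 0 for every a ∈ A, and g(b) = 0 for every b ∈ B.
Then g ∘ f is surjective onto {0}, but 4 ∈ B has no preimage under f, so f is not surjective.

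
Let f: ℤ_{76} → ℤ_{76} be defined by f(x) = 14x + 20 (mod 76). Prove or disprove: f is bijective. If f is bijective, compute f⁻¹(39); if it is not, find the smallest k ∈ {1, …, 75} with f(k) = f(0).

Recall: f is injective if f(a) = f(b) implies a = b.
We have gcd(14, 76) = 2 > 1. Taking a = 0 and b = 38: f(0) = 20 and f(38) = 14·38 + 20 = 552 ≡ 20 (mod 76).
So f(0) = f(38) while 0 ≠ 38, hence f is not injective, hence not bijective.
Since f is not bijective, we find the least positive k with f(k) = f(0): this means 14k ≡ 0 (mod 76), i.e. 76 ∣ 14k. Since gcd(14, 76) = 2, dividing through by 2 this holds exactly when 38 ∣ 7k, and as gcd(7, 38) = 1, exactly when 38 ∣ k.
The smallest positive such k is 38.

38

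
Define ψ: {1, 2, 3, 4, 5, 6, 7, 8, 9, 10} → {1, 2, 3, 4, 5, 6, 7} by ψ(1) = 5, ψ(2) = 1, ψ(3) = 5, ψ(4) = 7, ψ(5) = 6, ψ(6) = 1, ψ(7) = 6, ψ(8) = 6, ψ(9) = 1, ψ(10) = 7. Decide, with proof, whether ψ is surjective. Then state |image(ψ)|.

No element maps to 2, so ψ is not surjective.
The image of ψ is {1, 5, 6, 7}, which has 4 elements.

4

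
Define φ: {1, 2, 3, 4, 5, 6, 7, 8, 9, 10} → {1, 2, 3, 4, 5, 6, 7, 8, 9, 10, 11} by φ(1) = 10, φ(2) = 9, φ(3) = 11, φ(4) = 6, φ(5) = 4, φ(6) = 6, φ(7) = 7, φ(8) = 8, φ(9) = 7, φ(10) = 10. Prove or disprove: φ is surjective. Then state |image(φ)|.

No element maps to 1, so φ is not surjective.
The image of φ is {4, 6, 7, 8, 9, 10, 11}, which has 7 elements.

7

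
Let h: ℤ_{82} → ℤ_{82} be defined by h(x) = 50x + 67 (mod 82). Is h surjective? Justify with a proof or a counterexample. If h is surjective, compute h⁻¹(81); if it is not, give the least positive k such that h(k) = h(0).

41

Recall that h is surjective if every y in the codomain equals h(x) for some x in the domain.
Since gcd(50, 82) = 2, we have 50x ≡ 0 (mod 2) for all x, so h(x) ≡ 1 (mod 2).
But 0 ≢ 1 (mod 2), so 0 ∈ ℤ_{82} has no preimage. Therefore h is not surjective.
Since h is not surjective, we find the least positive k with h(k) = h(0): this means 50k ≡ 0 (mod 82), i.e. 82 ∣ 50k. Since gcd(50, 82) = 2, dividing through by 2 this holds exactly when 41 ∣ 25k, and as gcd(25, 41) = 1, exactly when 41 ∣ k.
The smallest positive such k is 41.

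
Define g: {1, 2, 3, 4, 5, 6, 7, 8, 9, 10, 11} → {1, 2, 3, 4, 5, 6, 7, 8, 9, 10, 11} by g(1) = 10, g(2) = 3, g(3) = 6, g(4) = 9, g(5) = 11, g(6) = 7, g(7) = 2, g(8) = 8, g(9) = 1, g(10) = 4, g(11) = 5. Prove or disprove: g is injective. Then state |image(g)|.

11

The values g(1), …, g(11) are 10, 3, 6, 9, 11, 7, 2, 8, 1, 4, 5 — all distinct.
So g(u) = g(v) only when u = v, and g is injective.
The image of g is {1, 2, 3, 4, 5, 6, 7, 8, 9, 10, 11}, which has 11 elements.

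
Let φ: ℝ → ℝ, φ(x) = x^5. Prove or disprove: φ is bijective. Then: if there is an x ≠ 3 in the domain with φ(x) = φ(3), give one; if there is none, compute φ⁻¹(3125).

On ℝ, x ↦ x^5 is strictly increasing (injective) and for any y ∈ ℝ the 5th root y^{1/5} lies in ℝ (surjective). So φ is bijective.
Since x ↦ x^5 is strictly increasing on ℝ, it is injective there, so no x ≠ 3 in the domain has φ(x) = φ(3). We therefore compute φ⁻¹(3125) = 3125^{1/5} = 5 (indeed 5^5 = 3125).

5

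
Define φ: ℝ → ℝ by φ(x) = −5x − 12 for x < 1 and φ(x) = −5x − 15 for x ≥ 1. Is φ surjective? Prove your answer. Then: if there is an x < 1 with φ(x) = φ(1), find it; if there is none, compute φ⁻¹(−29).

14/5

Both pieces are strictly decreasing (slopes −5 and −5), so each is injective on its own interval.
The left piece maps (−∞, 1) onto (−17, ∞); the right piece maps [1, ∞) onto (−∞, −20].
The union (−17, ∞) ∪ (−∞, −20] omits the interval between −17 and −20; in particular −17 has no preimage. So φ is not surjective.
Because the two images are disjoint, no x < 1 has φ(x) = φ(1), so we compute φ⁻¹(−29): −29 lies in (−∞, −20], so solve −5x − 15 = −29: x = (−29 + 15)/(−5) = 14/5.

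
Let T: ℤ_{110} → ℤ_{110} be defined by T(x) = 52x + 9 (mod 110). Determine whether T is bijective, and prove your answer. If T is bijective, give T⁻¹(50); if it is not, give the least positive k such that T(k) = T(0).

55

By definition, injectivity means: for all s, t in the domain, T(s) = T(t) implies s = t.
We have gcd(52, 110) = 2 > 1. Taking s = 0 and t = 55: T(0) = 9 and T(55) = 52·55 + 9 = 2869 ≡ 9 (mod 110).
So T(0) = T(55) while 0 ≠ 55, therefore T is not injective, hence not bijective.
Since T is not bijective, we find the least positive k with T(k) = T(0): this means 52k ≡ 0 (mod 110), i.e. 110 ∣ 52k. Since gcd(52, 110) = 2, dividing through by 2 this holds exactly when 55 ∣ 26k, and as gcd(26, 55) = 1, exactly when 55 ∣ k.
The smallest positive such k is 55.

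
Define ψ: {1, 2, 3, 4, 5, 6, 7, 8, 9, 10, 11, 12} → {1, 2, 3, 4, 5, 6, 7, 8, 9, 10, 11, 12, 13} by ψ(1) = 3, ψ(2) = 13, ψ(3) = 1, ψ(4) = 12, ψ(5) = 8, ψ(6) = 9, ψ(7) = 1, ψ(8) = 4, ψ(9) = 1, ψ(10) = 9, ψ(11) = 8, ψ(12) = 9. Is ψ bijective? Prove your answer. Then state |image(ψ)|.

ψ(3) = 1 = ψ(7) with 3 ≠ 7, so ψ is not injective, hence not bijective.
The image of ψ is {1, 3, 4, 8, 9, 12, 13}, which has 7 elements.

7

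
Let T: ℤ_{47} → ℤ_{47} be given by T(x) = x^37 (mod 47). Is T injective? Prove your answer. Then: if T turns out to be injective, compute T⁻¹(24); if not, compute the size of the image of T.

25

Since 47 is prime, the nonzero elements of ℤ_{47} form a cyclic group of order 46.
As gcd(37, 46) = 1, raising to the 37th power is a bijection on this group: if u^37 ≡ v^37 then (uv^{−1})^37 = 1, and the only element of order dividing gcd(37, 46) = 1 is 1, so u = v.
With T(0) = 0 this makes T injective on all of ℤ_{47}, hence bijective (finite equal-size domain and codomain). In particular T is injective.
Since T is injective, we find the preimage of 24. The inverse of x ↦ x^37 on (ℤ_{47})^× is x ↦ x^5, because 37·5 = 185 = 4·46 + 1 ≡ 1 (mod 46) and x^{46} = 1 for x ≠ 0 (Fermat). So T⁻¹(24) = 24^5 mod 47.
Repeated squaring mod 47: 24^1 ≡ 24, 24^2 ≡ 24² = 576 ≡ 12, 24^4 ≡ 12² = 144 ≡ 3. Since 5 = 4 + 1, 24^5 ≡ 3·24: 3·24 = 72 ≡ 25. So 24^5 ≡ 25 (mod 47).
Hence T⁻¹(24) = 25.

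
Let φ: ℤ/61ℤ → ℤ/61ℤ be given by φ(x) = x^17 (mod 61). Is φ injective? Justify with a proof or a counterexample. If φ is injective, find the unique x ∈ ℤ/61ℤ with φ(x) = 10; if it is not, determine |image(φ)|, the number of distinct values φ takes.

Since 61 is prime, the nonzero elements of ℤ/61ℤ form a cyclic group of order 60.
As gcd(17, 60) = 1, raising to the 17th power is a bijection on this group: if s^17 ≡ t^17 then (st^{−1})^17 = 1, and the only element of order dividing gcd(17, 60) = 1 is 1, so s = t.
With φ(0) = 0 this makes φ injective on all of ℤ/61ℤ, hence bijective (finite equal-size domain and codomain). In particular φ is injective.
Since φ is injective, we find the preimage of 10. The inverse of x ↦ x^17 on (ℤ/61ℤ)^× is x ↦ x^53, because 17·53 = 901 = 15·60 + 1 ≡ 1 (mod 60) and x^{60} = 1 for x ≠ 0 (Fermat). So φ⁻¹(10) = 10^53 mod 61.
Repeated squaring mod 61: 10^1 ≡ 10, 10^2 ≡ 10² = 100 ≡ 39, 10^4 ≡ 39² = 1521 ≡ 57, 10^8 ≡ 57² = 3249 ≡ 16, 10^16 ≡ 16² = 256 ≡ 12, 10^32 ≡ 12² = 144 ≡ 22. Since 53 = 32 + 16 + 4 + 1, 10^53 ≡ 22·12·57·10: 22·12 = 264 ≡ 20, then 20·57 = 1140 ≡ 42, then 42·10 = 420 ≡ 54. So 10^53 ≡ 54 (mod 61).
Hence φ⁻¹(10) = 54.

54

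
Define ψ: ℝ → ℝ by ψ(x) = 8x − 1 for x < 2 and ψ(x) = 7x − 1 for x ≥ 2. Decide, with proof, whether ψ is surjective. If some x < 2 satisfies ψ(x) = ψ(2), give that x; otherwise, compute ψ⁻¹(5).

Both pieces are strictly increasing (slopes 8 and 7), so each is injective on its own interval.
The left piece maps (−∞, 2) onto (−∞, 15); the right piece maps [2, ∞) onto [13, ∞).
The union (−∞, 15) ∪ [13, ∞) covers ℝ, so ψ is surjective.
For the follow-up: the images overlap, so an x < 2 with ψ(x) = ψ(2) exists. ψ(2) = 13; solving 8x − 1 = 13 for x < 2 gives x = (13 + 1)/8 = 7/4.

7/4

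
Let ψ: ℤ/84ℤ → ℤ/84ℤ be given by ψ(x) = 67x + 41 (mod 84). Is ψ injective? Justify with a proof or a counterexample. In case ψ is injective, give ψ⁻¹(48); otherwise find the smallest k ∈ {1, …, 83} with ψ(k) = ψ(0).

49

If ψ(a) = ψ(b), then 67a ≡ 67b (mod 84). Because gcd(67, 84) = 1, we may cancel 67 to get a ≡ b (mod 84).
Thus ψ is injective.
We now compute 67⁻¹ mod 84 explicitly. Euclid's algorithm: 84 = 1·67 + 17, 67 = 3·17 + 16, 17 = 1·16 + 1; back-substituting gives 1 = 79·67 − 63·84, so 67⁻¹ ≡ 79 (mod 84).
Since ψ is injective, we compute ψ⁻¹(48): solve 67x + 41 ≡ 48 (mod 84), i.e. 67x ≡ 7 (mod 84).
Multiplying by 67⁻¹ = 79 gives x ≡ 79·7 = 553 = 6·84 + 49 ≡ 49 (mod 84).
Check: ψ(49) = 67·49 + 41 = 3324 = 39·84 + 48 ≡ 48 (mod 84).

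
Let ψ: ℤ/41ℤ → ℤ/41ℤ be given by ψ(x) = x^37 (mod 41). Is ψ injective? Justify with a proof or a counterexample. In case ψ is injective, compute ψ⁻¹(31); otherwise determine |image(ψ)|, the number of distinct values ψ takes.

Since 41 is prime, the nonzero elements of ℤ/41ℤ form a cyclic group of order 40.
As gcd(37, 40) = 1, raising to the 37th power is a bijection on this group: if u^37 ≡ v^37 then (uv^{−1})^37 = 1, and the only element of order dividing gcd(37, 40) = 1 is 1, so u = v.
With ψ(0) = 0 this makes ψ injective on all of ℤ/41ℤ, hence bijective (finite equal-size domain and codomain). In particular ψ is injective.
Since ψ is injective, we find the preimage of 31. The inverse of x ↦ x^37 on (ℤ/41ℤ)^× is x ↦ x^13, because 37·13 = 481 = 12·40 + 1 ≡ 1 (mod 40) and x^{40} = 1 for x ≠ 0 (Fermat). So ψ⁻¹(31) = 31^13 mod 41.
Repeated squaring mod 41: 31^1 ≡ 31, 31^2 ≡ 31² = 961 ≡ 18, 31^4 ≡ 18² = 324 ≡ 37, 31^8 ≡ 37² = 1369 ≡ 16. Since 13 = 8 + 4 + 1, 31^13 ≡ 16·37·31: 16·37 = 592 ≡ 18, then 18·31 = 558 ≡ 25. So 31^13 ≡ 25 (mod 41).
Hence ψ⁻¹(31) = 25.

25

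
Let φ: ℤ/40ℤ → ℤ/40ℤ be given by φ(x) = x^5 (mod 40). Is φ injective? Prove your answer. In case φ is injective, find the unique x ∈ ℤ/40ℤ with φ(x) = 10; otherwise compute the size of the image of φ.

φ(0) = 0^5 = 0.
φ(10): Repeated squaring mod 40: 10^1 ≡ 10, 10^2 ≡ 10² = 100 ≡ 20, 10^4 ≡ 20² = 400 ≡ 0. Since 5 = 4 + 1, 10^5 ≡ 0·10: 0·10 = 0. So 10^5 ≡ 0 (mod 40).
So φ(0) = φ(10) = 0 while 0 ≠ 10, so φ is not injective.
Since φ is not injective, we determine |image(φ)|. Computing x^5 mod 40 for each x (by repeated squaring, reducing mod 40 at every step), the values φ(0), φ(1), …, φ(39) are: 0, 1, 32, 3, 24, 5, 16, 7, 8, 9, 0, 11, 32, 13, 24, 15, 16, 17, 8, 19, 0, 21, 32, 23, 24, 25, 16, 27, 8, 29, 0, 31, 32, 33, 24, 35, 16, 37, 8, 39.
The distinct values are {0, 1, 3, 5, 7, 8, 9, 11, 13, 15, 16, 17, 19, 21, 23, 24, 25, 27, 29, 31, 32, 33, 35, 37, 39}; there are 25 of them.

25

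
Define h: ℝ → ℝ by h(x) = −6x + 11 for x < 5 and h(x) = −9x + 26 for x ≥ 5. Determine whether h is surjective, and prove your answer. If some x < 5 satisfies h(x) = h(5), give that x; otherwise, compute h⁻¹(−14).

Both pieces are strictly decreasing (slopes −6 and −9), so each is injective on its own interval.
The left piece maps (−∞, 5) onto (−19, ∞); the right piece maps [5, ∞) onto (−∞, −19].
These images together cover ℝ, so h is surjective.
Because the two images are disjoint, no x < 5 has h(x) = h(5), so we compute h⁻¹(−14): −14 lies in (−19, ∞), so solve −6x + 11 = −14: x = (−14 − 11)/(−6) = 25/6.

25/6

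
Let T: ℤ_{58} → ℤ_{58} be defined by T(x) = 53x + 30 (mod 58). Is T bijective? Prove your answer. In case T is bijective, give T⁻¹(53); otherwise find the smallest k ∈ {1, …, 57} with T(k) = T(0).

7

Recall that T is injective when T(a) = T(b) forces a = b.
Suppose T(a) = T(b) in ℤ_{58}. Then 53a + 30 ≡ 53b + 30 (mod 58), hence 53(a − b) ≡ 0 (mod 58).
Since gcd(53, 58) = 1, 53 is invertible modulo 58, hence a − b ≡ 0 (mod 58), i.e. a = b.
We now compute 53⁻¹ mod 58 explicitly. Euclid's algorithm: 58 = 1·53 + 5, 53 = 10·5 + 3, 5 = 1·3 + 2, 3 = 1·2 + 1; back-substituting gives 1 = 23·53 − 21·58, so 53⁻¹ ≡ 23 (mod 58).
Then y ↦ 23(y − 30) is a two-sided inverse to T, so every y ∈ ℤ_{58} has a preimage.
Therefore T is bijective.
Since T is bijective, we compute T⁻¹(53): solve 53x + 30 ≡ 53 (mod 58), i.e. 53x ≡ 23 (mod 58).
Multiplying by 53⁻¹ = 23 gives x ≡ 23·23 = 529 = 9·58 + 7 ≡ 7 (mod 58).
Check: T(7) = 53·7 + 30 = 401 = 6·58 + 53 ≡ 53 (mod 58).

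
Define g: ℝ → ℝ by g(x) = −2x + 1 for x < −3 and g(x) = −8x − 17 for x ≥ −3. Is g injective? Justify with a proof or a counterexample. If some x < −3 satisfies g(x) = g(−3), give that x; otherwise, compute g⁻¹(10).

-9/2

Both pieces are strictly decreasing (slopes −2 and −8), so each is injective on its own interval.
The left piece maps (−∞, −3) onto (7, ∞); the right piece maps [−3, ∞) onto (−∞, 7].
These images are disjoint, so no value is attained by both pieces. Therefore g is injective.
Because the two images are disjoint, no x < −3 has g(x) = g(−3), so we compute g⁻¹(10): 10 lies in (7, ∞), so solve −2x + 1 = 10: x = (10 − 1)/(−2) = −9/2.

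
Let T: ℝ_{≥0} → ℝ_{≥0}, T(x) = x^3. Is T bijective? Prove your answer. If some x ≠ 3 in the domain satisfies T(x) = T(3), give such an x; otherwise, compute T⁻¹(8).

2

On ℝ_{≥0}, x ↦ x^3 is strictly increasing (injective) and for any y ∈ ℝ_{≥0} the 3rd root y^{1/3} lies in ℝ_{≥0} (surjective). So T is bijective.
Since x ↦ x^3 is strictly increasing on ℝ_{≥0}, it is injective there, so no x ≠ 3 in the domain has T(x) = T(3). We therefore compute T⁻¹(8) = 8^{1/3} = 2 (indeed 2^3 = 8).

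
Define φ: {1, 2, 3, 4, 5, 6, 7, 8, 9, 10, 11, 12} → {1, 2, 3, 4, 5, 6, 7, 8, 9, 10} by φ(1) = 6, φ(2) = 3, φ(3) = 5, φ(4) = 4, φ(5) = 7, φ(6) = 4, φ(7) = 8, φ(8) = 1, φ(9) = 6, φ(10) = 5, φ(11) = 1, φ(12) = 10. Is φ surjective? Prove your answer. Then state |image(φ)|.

No element maps to 2, so φ is not surjective.
The image of φ is {1, 3, 4, 5, 6, 7, 8, 10}, which has 8 elements.

8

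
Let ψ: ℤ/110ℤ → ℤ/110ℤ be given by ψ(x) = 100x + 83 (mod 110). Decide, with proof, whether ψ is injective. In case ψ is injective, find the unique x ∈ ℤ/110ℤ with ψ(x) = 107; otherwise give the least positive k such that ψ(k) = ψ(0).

We have gcd(100, 110) = 10 > 1. Taking x_1 = 0 and x_2 = 11: ψ(0) = 83 and ψ(11) = 100·11 + 83 = 1183 ≡ 83 (mod 110).
So ψ(0) = ψ(11) while 0 ≠ 11, hence ψ is not injective.
Since ψ is not injective, we find the least positive k with ψ(k) = ψ(0): this means 100k ≡ 0 (mod 110), i.e. 110 ∣ 100k. Since gcd(100, 110) = 10, dividing through by 10 this holds exactly when 11 ∣ 10k, and as gcd(10, 11) = 1, exactly when 11 ∣ k.
The smallest positive such k is 11.

11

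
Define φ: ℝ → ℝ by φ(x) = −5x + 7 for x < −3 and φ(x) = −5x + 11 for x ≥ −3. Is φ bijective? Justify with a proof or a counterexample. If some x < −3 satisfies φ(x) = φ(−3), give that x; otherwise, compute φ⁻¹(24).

Both pieces are strictly decreasing (slopes −5 and −5), so each is injective on its own interval.
The left piece maps (−∞, −3) onto (22, ∞); the right piece maps [−3, ∞) onto (−∞, 26].
These images overlap. In particular φ(−3) = 26 (right piece), and solving −5x + 7 = 26 on the left piece gives x = −19/5 < −3.
So φ(−19/5) = φ(−3) with −19/5 ≠ −3, and φ is not injective, hence not bijective. This x = −19/5 is the requested value below −3.

-19/5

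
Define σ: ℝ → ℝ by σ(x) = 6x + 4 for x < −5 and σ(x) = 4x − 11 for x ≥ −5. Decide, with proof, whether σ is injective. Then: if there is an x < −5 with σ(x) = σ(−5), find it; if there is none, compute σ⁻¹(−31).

Both pieces are strictly increasing (slopes 6 and 4), so each is injective on its own interval.
The left piece maps (−∞, −5) onto (−∞, −26); the right piece maps [−5, ∞) onto [−31, ∞).
These images overlap. In particular σ(−5) = −31 (right piece), and solving 6x + 4 = −31 on the left piece gives x = −35/6 < −5.
So σ(−35/6) = σ(−5) with −35/6 ≠ −5, and σ is not injective. This x = −35/6 is the requested value below −5.

-35/6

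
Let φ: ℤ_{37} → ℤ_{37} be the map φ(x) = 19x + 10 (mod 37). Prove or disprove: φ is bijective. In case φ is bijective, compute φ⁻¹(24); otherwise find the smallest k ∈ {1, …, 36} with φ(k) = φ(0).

28

Recall: injectivity means: for all x_1, x_2 in the domain, φ(x_1) = φ(x_2) implies x_1 = x_2.
If φ(x_1) = φ(x_2), then 19x_1 ≡ 19x_2 (mod 37). Because gcd(19, 37) = 1, we may cancel 19 to get x_1 ≡ x_2 (mod 37).
We now compute 19⁻¹ mod 37 explicitly. Euclid's algorithm: 37 = 1·19 + 18, 19 = 1·18 + 1; back-substituting gives 1 = 2·19 − 1·37, so 19⁻¹ ≡ 2 (mod 37).
Then y ↦ 2(y − 10) is a two-sided inverse to φ, so every y ∈ ℤ_{37} has a preimage.
Thus φ is bijective.
Since φ is bijective, we find φ⁻¹(24): we need 19x ≡ 24 − 10 ≡ 14 (mod 37). Using 19⁻¹ = 2: x ≡ 2·14 = 28, so x = 28.
Check: φ(28) = 19·28 + 10 = 542 = 14·37 + 24 ≡ 24 (mod 37).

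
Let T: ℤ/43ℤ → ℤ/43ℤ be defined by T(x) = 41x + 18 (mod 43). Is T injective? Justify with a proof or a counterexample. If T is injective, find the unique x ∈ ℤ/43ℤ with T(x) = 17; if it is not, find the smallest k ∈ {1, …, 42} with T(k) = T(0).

If T(a) = T(b), then 41a ≡ 41b (mod 43). Because gcd(41, 43) = 1, we may cancel 41 to get a ≡ b (mod 43).
Hence T is injective.
We now compute 41⁻¹ mod 43 explicitly. Euclid's algorithm: 43 = 1·41 + 2, 41 = 20·2 + 1; back-substituting gives 1 = 21·41 − 20·43, so 41⁻¹ ≡ 21 (mod 43).
Since T is injective, we find T⁻¹(17): we need 41x ≡ 17 − 18 ≡ 42 (mod 43). Using 41⁻¹ = 21: x ≡ 21·42 = 882 = 20·43 + 22, so x = 22.
Check: T(22) = 41·22 + 18 = 920 = 21·43 + 17 ≡ 17 (mod 43).

22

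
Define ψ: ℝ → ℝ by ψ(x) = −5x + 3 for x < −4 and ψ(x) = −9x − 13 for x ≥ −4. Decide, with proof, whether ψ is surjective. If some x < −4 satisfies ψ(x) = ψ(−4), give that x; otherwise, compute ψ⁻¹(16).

Both pieces are strictly decreasing (slopes −5 and −9), so each is injective on its own interval.
The left piece maps (−∞, −4) onto (23, ∞); the right piece maps [−4, ∞) onto (−∞, 23].
These images together cover ℝ, so ψ is surjective.
Because the two images are disjoint, no x < −4 has ψ(x) = ψ(−4), so we compute ψ⁻¹(16): 16 lies in (−∞, 23], so solve −9x − 13 = 16: x = (16 + 13)/(−9) = −29/9.

-29/9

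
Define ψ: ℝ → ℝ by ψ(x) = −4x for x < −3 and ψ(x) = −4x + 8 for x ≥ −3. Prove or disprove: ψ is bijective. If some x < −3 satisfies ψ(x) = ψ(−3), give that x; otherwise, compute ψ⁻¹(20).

Both pieces are strictly decreasing (slopes −4 and −4), so each is injective on its own interval.
The left piece maps (−∞, −3) onto (12, ∞); the right piece maps [−3, ∞) onto (−∞, 20].
These images overlap. In particular ψ(−3) = 20 (right piece), and solving −4x = 20 on the left piece gives x = −5 < −3.
So ψ(−5) = ψ(−3) with −5 ≠ −3, and ψ is not injective, hence not bijective. This x = −5 is the requested value below −3.

-5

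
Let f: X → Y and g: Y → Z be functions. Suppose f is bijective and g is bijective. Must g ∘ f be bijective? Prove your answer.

bijective

Injectivity: if g(f(x_1)) = g(f(x_2)) then f(x_1) = f(x_2) (g injective) so x_1 = x_2 (f injective).
Surjectivity: for c ∈ Z pick b with g(b) = c, then a with f(a) = b; then (g ∘ f)(a) = c.
So g ∘ f is bijective.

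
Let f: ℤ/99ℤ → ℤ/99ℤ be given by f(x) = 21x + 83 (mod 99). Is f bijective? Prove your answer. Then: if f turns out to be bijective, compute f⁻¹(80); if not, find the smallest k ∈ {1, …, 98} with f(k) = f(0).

We have gcd(21, 99) = 3 > 1. Taking s = 0 and t = 33: f(0) = 83 and f(33) = 21·33 + 83 = 776 ≡ 83 (mod 99).
So f(0) = f(33) while 0 ≠ 33, so f is not injective, hence not bijective.
Since f is not bijective, we find the least positive k with f(k) = f(0): this means 21k ≡ 0 (mod 99), i.e. 99 ∣ 21k. Since gcd(21, 99) = 3, dividing through by 3 this holds exactly when 33 ∣ 7k, and as gcd(7, 33) = 1, exactly when 33 ∣ k.
The smallest positive such k is 33.

33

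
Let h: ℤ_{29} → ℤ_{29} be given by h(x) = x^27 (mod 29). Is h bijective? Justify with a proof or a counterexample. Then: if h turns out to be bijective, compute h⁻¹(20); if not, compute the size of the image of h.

16

Since 29 is prime, the nonzero elements of ℤ_{29} form a cyclic group of order 28.
As gcd(27, 28) = 1, raising to the 27th power is a bijection on this group: if u^27 ≡ v^27 then (uv^{−1})^27 = 1, and the only element of order dividing gcd(27, 28) = 1 is 1, so u = v.
With h(0) = 0 this makes h injective on all of ℤ_{29}, hence bijective (finite equal-size domain and codomain). In particular h is bijective.
Since h is bijective, we find the preimage of 20. The inverse of x ↦ x^27 on (ℤ_{29})^× is x ↦ x^27, because 27·27 = 729 = 26·28 + 1 ≡ 1 (mod 28) and x^{28} = 1 for x ≠ 0 (Fermat). So h⁻¹(20) = 20^27 mod 29.
Repeated squaring mod 29: 20^1 ≡ 20, 20^2 ≡ 20² = 400 ≡ 23, 20^4 ≡ 23² = 529 ≡ 7, 20^8 ≡ 7² = 49 ≡ 20, 20^16 ≡ 20² = 400 ≡ 23. Since 27 = 16 + 8 + 2 + 1, 20^27 ≡ 23·20·23·20: 23·20 = 460 ≡ 25, then 25·23 = 575 ≡ 24, then 24·20 = 480 ≡ 16. So 20^27 ≡ 16 (mod 29).
Hence h⁻¹(20) = 16.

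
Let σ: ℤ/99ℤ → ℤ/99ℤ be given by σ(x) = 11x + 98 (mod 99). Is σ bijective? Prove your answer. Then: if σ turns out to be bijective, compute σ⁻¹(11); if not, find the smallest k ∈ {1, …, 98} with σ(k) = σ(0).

Recall that σ is injective when σ(a) = σ(b) forces a = b.
We have gcd(11, 99) = 11 > 1. Taking a = 0 and b = 9: σ(0) = 98 and σ(9) = 11·9 + 98 = 197 ≡ 98 (mod 99).
So σ(0) = σ(9) while 0 ≠ 9, so σ is not injective, hence not bijective.
Since σ is not bijective, we find the least positive k with σ(k) = σ(0): this means 11k ≡ 0 (mod 99), i.e. 99 ∣ 11k. Since gcd(11, 99) = 11, dividing through by 11 this holds exactly when 9 ∣ k.
The smallest positive such k is 9.

9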